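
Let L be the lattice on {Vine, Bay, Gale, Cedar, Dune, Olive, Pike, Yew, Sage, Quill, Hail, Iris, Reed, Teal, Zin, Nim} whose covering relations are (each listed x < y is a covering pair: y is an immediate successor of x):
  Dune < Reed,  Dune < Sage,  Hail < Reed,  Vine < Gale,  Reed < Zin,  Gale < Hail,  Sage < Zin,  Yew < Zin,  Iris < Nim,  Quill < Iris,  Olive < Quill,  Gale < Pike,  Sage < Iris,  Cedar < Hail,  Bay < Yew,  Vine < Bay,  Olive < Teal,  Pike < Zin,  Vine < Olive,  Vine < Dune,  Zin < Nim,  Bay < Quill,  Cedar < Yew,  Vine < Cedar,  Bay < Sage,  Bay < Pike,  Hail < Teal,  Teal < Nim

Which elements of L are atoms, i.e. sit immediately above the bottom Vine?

Bay, Cedar, Dune, Gale, Olive

The atoms are exactly the elements that cover Vine: Bay, Cedar, Dune, Gale, Olive.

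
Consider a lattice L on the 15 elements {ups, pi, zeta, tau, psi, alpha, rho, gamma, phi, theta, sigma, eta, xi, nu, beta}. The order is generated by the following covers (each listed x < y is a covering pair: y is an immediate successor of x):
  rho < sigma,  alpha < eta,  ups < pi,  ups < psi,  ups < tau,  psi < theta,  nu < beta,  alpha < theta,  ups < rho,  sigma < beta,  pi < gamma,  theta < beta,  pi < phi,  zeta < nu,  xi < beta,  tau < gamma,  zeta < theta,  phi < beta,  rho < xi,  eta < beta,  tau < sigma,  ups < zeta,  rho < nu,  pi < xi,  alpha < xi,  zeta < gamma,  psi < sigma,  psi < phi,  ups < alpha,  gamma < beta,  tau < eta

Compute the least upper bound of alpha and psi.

Common upper bounds of {alpha, psi}: beta, theta.
The least among these is theta.

theta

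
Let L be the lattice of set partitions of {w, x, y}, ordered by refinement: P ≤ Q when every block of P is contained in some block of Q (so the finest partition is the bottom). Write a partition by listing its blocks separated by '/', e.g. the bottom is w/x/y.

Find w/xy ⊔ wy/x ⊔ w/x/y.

wxy

Common upper bounds of {w/xy, wy/x, w/x/y}: wxy.
The least among these is wxy.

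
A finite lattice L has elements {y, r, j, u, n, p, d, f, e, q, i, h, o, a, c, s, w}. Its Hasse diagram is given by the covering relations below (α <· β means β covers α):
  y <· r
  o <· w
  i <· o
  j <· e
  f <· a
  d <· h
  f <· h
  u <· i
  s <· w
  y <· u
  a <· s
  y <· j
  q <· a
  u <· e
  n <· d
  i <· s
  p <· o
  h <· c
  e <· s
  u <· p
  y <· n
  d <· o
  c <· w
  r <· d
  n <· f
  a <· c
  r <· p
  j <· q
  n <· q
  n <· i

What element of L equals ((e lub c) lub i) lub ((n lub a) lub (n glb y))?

w

e ∨ c = w
w ∨ i = w
n ∨ a = a
n ∧ y = y
a ∨ y = a
w ∨ a = w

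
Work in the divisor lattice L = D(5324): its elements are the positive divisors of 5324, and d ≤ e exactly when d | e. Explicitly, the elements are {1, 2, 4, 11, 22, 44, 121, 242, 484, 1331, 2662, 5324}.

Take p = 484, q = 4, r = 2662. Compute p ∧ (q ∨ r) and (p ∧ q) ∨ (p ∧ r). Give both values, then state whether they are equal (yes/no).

484; 484; yes

q ∨ r = 5324, so p ∧ (q ∨ r) = 484 ∧ 5324 = 484.
p ∧ q = 4 and p ∧ r = 242, so (p ∧ q) ∨ (p ∧ r) = 4 ∨ 242 = 484.
Equal: yes.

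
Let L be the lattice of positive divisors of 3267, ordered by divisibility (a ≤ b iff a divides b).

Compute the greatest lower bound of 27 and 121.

1

In the divisibility order, the meet is the greatest common divisor: gcd(27, 121) = 1.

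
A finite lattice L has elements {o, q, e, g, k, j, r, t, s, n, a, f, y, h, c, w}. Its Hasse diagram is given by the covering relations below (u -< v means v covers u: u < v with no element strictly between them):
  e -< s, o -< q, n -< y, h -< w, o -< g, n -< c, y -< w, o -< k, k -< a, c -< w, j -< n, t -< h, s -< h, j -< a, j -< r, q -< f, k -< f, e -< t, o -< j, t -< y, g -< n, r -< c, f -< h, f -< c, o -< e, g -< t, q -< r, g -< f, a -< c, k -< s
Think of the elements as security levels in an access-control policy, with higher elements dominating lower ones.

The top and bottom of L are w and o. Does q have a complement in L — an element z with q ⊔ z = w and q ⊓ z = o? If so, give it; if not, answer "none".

Need z with q ∨ z = w and q ∧ z = o.
Checking each element gives: y.

y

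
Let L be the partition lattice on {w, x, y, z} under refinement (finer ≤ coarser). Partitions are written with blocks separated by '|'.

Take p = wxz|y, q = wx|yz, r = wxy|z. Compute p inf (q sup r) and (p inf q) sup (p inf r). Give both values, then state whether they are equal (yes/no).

q sup r = wxyz, so p inf (q sup r) = wxz|y inf wxyz = wxz|y.
p inf q = wx|y|z and p inf r = wx|y|z, so (p inf q) sup (p inf r) = wx|y|z sup wx|y|z = wx|y|z.
Equal: no.

wxz|y; wx|y|z; no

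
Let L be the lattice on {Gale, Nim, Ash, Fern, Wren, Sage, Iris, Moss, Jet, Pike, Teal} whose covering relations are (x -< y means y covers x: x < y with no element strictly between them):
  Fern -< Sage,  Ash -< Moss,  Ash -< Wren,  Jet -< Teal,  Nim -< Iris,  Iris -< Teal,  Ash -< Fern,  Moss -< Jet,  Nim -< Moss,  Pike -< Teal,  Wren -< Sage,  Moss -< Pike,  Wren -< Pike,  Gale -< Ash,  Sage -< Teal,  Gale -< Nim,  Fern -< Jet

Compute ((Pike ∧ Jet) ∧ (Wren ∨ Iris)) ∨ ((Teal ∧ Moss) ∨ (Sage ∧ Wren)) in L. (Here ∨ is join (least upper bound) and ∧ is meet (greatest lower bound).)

Pike ∧ Jet = Moss
Wren ∨ Iris = Teal
Moss ∧ Teal = Moss
Teal ∧ Moss = Moss
Sage ∧ Wren = Wren
Moss ∨ Wren = Pike
Moss ∨ Pike = Pike

Pike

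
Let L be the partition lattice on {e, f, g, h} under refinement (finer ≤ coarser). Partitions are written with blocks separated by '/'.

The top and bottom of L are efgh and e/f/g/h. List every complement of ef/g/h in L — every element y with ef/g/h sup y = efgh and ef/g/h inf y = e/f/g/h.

e/fgh, eg/fh, egh/f, eh/fg

Need y with ef/g/h ∨ y = efgh and ef/g/h ∧ y = e/f/g/h.
Checking each element gives: e/fgh, eg/fh, egh/f, eh/fg.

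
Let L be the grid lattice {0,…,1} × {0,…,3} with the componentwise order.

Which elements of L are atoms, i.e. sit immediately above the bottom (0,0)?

The atoms are exactly the elements that cover (0,0): (0,1), (1,0).

(0,1), (1,0)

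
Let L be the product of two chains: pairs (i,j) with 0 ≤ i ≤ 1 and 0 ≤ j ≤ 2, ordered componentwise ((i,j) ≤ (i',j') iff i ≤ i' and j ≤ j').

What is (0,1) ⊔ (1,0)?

(1,1)

In a product of chains, the join is componentwise max, giving (1,1).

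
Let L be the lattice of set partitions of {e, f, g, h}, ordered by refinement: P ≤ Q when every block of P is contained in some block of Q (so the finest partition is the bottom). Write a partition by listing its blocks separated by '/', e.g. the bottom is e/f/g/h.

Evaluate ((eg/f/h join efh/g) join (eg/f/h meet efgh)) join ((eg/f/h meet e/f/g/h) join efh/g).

eg/f/h ∨ efh/g = efgh
eg/f/h ∧ efgh = eg/f/h
efgh ∨ eg/f/h = efgh
eg/f/h ∧ e/f/g/h = e/f/g/h
e/f/g/h ∨ efh/g = efh/g
efgh ∨ efh/g = efgh

efgh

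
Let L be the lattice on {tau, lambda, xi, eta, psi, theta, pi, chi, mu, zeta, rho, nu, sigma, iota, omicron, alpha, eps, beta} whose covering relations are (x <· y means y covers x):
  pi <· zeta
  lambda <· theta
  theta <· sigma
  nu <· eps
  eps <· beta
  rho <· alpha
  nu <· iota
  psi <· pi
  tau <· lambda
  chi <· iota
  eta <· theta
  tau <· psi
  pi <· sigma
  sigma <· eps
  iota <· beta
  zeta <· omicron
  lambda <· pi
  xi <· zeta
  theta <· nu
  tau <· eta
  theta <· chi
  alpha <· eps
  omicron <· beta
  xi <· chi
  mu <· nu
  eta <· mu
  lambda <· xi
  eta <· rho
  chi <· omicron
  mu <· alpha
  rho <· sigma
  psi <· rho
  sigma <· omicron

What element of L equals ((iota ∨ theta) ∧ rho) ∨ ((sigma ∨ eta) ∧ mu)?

eta

iota ∨ theta = iota
iota ∧ rho = eta
sigma ∨ eta = sigma
sigma ∧ mu = eta
eta ∨ eta = eta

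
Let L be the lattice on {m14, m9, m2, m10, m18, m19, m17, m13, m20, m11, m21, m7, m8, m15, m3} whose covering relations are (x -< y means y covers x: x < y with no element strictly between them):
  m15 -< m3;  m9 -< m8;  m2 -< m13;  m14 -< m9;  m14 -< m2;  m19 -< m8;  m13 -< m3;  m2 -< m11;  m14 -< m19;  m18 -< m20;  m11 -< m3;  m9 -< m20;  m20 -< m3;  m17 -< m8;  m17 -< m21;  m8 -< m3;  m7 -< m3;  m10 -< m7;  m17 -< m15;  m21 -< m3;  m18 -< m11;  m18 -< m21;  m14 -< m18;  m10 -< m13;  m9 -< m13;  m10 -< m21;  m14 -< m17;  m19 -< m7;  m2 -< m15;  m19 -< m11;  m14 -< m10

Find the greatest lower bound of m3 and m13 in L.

Common lower bounds of {m3, m13}: m10, m13, m14, m2, m9.
The greatest among these is m13.

m13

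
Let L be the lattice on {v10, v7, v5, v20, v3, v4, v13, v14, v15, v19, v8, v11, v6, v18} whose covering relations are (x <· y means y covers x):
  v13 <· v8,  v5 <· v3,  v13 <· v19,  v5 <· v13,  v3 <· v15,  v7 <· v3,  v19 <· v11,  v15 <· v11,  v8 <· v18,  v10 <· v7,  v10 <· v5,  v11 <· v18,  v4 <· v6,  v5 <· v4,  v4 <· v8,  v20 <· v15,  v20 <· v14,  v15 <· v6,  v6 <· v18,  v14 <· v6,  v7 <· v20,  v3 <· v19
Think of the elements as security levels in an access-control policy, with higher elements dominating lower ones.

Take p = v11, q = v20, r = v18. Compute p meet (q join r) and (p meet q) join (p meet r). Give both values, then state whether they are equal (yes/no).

q join r = v18, so p meet (q join r) = v11 meet v18 = v11.
p meet q = v20 and p meet r = v11, so (p meet q) join (p meet r) = v20 join v11 = v11.
Equal: yes.

v11; v11; yes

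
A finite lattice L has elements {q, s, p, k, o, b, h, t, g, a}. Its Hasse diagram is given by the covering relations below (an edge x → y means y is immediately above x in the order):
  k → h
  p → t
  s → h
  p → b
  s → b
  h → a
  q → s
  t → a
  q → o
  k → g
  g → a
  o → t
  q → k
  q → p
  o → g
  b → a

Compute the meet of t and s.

Common lower bounds of {t, s}: q.
The greatest among these is q.

q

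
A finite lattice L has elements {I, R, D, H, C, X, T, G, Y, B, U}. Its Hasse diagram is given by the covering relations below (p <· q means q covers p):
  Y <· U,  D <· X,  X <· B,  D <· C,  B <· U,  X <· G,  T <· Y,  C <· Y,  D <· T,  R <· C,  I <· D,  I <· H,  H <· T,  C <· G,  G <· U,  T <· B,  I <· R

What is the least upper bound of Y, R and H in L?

Common upper bounds of {Y, R, H}: U, Y.
The least among these is Y.

Y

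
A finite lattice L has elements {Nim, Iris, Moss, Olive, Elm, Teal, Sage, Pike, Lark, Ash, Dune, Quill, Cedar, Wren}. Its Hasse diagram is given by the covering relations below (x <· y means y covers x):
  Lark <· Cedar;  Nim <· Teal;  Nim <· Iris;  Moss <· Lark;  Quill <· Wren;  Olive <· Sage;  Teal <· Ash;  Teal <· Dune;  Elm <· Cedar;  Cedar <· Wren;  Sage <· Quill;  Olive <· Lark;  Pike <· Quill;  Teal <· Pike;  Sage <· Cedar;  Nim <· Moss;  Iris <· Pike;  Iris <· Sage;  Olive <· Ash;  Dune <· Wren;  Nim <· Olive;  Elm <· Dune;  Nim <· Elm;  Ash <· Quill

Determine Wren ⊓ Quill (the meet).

Common lower bounds of {Wren, Quill}: Ash, Iris, Nim, Olive, Pike, Quill, Sage, Teal.
The greatest among these is Quill.

Quill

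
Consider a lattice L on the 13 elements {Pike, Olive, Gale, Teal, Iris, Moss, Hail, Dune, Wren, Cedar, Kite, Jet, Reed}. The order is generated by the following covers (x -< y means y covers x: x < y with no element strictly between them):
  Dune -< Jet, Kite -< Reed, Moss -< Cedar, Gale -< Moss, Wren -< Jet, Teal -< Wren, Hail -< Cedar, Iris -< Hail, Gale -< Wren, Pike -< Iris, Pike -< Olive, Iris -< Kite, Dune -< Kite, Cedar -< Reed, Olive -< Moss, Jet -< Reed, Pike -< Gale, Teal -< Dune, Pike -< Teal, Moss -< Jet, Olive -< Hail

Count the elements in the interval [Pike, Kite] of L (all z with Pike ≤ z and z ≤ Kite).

5

The interval [Pike, Kite] = {Dune, Iris, Kite, Pike, Teal}, which has 5 elements.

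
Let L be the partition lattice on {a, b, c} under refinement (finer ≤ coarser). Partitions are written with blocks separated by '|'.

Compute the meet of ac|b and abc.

Common lower bounds of {ac|b, abc}: ac|b, a|b|c.
The greatest among these is ac|b.

ac|b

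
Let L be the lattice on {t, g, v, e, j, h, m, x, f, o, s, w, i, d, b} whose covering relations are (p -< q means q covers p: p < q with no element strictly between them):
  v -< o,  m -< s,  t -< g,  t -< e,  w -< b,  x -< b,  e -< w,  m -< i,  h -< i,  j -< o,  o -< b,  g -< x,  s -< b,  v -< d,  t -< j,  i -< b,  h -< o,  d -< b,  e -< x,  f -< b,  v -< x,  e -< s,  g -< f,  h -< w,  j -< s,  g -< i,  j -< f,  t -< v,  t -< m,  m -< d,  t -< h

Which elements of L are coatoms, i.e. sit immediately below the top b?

The coatoms are exactly the elements covered by b: d, f, i, o, s, w, x.

d, f, i, o, s, w, x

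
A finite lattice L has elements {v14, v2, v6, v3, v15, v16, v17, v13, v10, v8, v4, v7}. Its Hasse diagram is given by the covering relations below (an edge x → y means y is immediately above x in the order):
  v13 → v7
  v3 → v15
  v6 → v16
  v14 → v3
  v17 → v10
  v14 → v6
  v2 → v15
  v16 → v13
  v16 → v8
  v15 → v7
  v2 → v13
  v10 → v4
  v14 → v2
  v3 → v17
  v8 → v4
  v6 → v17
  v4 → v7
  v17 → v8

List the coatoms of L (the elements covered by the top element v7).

The coatoms are exactly the elements covered by v7: v13, v15, v4.

v13, v15, v4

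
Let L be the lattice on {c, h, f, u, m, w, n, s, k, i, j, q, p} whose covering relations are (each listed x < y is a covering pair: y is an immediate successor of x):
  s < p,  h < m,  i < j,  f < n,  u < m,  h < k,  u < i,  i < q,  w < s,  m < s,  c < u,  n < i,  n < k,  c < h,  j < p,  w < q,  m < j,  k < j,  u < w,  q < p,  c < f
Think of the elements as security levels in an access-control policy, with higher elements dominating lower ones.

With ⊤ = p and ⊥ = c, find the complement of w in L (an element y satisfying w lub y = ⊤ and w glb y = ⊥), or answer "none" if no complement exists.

Need y with w ∨ y = p and w ∧ y = c.
Checking each element gives: k.

k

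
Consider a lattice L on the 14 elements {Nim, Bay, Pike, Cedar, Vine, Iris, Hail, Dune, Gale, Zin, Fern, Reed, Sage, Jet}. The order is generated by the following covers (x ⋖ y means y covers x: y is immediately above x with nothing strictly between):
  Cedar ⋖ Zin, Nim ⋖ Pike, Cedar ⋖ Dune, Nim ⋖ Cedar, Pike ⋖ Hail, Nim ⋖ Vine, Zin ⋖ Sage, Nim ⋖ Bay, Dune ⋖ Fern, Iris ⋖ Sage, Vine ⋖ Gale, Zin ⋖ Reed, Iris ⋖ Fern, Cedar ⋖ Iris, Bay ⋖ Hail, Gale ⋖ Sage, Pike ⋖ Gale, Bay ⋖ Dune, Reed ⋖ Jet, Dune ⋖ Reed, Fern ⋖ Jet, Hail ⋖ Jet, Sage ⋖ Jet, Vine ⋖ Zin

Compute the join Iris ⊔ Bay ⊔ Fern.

Fern

Common upper bounds of {Iris, Bay, Fern}: Fern, Jet.
The least among these is Fern.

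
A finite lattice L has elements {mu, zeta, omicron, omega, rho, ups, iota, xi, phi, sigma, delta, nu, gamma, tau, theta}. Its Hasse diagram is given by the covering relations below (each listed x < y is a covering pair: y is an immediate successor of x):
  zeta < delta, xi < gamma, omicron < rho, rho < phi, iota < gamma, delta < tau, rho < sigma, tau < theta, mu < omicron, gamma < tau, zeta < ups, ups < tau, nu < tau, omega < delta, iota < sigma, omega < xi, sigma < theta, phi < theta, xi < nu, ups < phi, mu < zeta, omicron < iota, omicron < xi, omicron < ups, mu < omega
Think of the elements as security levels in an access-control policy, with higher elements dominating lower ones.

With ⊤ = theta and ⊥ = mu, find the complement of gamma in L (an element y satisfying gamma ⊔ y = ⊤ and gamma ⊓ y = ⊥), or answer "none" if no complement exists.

none

For every candidate y, either gamma ∨ y ≠ theta or gamma ∧ y ≠ mu; no complement exists.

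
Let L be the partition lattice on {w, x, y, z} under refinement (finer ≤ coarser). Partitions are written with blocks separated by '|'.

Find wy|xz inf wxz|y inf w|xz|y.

Common lower bounds of {wy|xz, wxz|y, w|xz|y}: w|xz|y, w|x|y|z.
The greatest among these is w|xz|y.

w|xz|y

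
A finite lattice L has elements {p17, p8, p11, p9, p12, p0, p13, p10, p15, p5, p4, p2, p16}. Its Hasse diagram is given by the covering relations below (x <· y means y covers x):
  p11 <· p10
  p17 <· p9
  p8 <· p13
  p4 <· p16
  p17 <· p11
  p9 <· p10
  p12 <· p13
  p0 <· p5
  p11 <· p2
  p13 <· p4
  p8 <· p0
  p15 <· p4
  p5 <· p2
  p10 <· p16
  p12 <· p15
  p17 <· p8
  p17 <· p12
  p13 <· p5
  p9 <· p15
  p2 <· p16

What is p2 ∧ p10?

Common lower bounds of {p2, p10}: p11, p17.
The greatest among these is p11.

p11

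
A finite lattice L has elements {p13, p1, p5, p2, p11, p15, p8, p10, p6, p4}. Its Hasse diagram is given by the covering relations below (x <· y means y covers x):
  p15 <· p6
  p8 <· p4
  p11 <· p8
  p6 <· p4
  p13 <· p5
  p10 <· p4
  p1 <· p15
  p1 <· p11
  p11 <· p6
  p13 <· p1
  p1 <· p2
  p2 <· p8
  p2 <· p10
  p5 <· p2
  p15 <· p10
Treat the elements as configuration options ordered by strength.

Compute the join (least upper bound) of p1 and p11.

Common upper bounds of {p1, p11}: p11, p4, p6, p8.
The least among these is p11.

p11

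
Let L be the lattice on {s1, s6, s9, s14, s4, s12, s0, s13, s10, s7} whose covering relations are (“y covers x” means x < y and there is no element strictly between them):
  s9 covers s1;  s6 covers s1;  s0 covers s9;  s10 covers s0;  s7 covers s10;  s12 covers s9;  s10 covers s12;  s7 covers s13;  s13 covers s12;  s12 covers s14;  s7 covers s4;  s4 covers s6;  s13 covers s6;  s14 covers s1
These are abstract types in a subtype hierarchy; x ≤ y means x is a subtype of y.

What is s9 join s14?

s12

Common upper bounds of {s9, s14}: s10, s12, s13, s7.
The least among these is s12.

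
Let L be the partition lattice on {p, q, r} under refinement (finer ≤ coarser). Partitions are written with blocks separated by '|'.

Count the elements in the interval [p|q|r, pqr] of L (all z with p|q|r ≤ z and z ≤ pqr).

5

The interval [p|q|r, pqr] = {pqr, pq|r, pr|q, p|qr, p|q|r}, which has 5 elements.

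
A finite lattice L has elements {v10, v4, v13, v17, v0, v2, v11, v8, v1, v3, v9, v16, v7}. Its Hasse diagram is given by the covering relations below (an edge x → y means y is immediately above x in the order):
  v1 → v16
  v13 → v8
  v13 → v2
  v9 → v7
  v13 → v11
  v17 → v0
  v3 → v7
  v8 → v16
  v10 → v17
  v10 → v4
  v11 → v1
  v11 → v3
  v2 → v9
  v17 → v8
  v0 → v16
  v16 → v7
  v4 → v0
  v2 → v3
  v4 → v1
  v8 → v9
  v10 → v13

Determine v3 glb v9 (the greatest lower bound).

v2

Common lower bounds of {v3, v9}: v10, v13, v2.
The greatest among these is v2.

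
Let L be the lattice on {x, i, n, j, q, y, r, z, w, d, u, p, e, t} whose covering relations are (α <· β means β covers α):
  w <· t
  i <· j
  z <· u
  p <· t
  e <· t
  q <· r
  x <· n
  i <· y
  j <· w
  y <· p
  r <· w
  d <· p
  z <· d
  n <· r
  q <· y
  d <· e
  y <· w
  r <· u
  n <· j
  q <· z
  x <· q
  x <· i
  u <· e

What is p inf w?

y

Common lower bounds of {p, w}: i, q, x, y.
The greatest among these is y.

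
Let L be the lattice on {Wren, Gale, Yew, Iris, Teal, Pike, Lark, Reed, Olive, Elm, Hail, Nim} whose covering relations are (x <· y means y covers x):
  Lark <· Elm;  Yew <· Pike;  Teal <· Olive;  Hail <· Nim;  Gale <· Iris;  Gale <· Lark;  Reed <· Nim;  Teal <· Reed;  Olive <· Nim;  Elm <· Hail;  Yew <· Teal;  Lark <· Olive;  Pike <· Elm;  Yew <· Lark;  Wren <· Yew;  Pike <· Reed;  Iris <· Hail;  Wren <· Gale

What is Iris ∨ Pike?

Common upper bounds of {Iris, Pike}: Hail, Nim.
The least among these is Hail.

Hail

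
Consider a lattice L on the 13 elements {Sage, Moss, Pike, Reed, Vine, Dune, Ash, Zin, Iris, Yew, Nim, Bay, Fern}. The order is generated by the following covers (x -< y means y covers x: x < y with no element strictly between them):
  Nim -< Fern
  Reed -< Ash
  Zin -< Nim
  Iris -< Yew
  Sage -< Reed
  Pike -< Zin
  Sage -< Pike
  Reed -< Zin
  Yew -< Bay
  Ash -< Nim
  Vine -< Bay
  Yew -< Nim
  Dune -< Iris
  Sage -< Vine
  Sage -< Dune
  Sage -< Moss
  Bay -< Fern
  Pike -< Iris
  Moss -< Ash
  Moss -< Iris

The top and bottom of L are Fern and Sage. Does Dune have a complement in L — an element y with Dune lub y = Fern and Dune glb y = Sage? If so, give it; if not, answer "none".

For every candidate y, either Dune ∨ y ≠ Fern or Dune ∧ y ≠ Sage; no complement exists.

none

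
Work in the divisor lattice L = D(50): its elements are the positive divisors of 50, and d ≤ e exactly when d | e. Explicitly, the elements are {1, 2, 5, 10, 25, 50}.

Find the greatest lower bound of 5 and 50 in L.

5

In the divisibility order, the meet is the greatest common divisor: gcd(5, 50) = 5.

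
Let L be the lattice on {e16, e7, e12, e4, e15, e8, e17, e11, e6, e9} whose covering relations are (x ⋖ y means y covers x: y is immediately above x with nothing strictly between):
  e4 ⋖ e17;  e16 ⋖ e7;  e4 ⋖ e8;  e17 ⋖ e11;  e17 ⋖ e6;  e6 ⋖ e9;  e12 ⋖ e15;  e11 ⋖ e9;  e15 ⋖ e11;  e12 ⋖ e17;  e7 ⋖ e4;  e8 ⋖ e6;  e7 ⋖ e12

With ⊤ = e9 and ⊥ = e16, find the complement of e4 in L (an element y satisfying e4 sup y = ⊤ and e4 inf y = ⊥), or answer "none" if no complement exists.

For every candidate y, either e4 ∨ y ≠ e9 or e4 ∧ y ≠ e16; no complement exists.

none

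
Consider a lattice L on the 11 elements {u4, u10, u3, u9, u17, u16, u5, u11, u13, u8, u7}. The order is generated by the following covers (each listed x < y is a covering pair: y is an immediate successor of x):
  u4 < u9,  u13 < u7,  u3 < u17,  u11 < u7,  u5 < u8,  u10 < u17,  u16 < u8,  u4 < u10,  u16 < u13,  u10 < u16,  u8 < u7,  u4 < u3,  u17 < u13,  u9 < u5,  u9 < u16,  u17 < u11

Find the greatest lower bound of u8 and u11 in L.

u10

Common lower bounds of {u8, u11}: u10, u4.
The greatest among these is u10.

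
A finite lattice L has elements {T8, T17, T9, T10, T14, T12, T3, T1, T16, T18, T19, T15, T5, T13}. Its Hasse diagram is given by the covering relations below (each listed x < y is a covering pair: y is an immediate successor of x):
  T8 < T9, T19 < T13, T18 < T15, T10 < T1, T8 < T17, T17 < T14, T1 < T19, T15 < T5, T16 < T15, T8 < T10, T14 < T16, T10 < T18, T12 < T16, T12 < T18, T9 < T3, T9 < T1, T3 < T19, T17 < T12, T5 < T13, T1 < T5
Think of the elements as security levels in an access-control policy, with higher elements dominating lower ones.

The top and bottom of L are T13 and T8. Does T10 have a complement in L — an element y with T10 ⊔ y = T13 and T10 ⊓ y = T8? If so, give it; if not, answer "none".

For every candidate y, either T10 ∨ y ≠ T13 or T10 ∧ y ≠ T8; no complement exists.

none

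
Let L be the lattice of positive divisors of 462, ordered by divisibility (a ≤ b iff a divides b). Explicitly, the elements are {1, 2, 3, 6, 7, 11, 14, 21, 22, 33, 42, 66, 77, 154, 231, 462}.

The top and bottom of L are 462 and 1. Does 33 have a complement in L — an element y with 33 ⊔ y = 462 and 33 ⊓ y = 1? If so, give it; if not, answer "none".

14

Need y with 33 ∨ y = 462 and 33 ∧ y = 1.
Checking each element gives: 14.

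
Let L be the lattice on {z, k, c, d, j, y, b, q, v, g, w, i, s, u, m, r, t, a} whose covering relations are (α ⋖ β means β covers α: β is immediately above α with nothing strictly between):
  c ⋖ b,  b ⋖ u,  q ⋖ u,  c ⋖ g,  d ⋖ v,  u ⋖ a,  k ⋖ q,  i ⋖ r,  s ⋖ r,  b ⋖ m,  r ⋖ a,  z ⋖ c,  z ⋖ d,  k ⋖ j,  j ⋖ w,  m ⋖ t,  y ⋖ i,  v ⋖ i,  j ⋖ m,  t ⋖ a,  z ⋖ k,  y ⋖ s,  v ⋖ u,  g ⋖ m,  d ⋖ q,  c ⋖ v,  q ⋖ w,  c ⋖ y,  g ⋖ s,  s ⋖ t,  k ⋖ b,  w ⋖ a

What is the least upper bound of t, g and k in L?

t

Common upper bounds of {t, g, k}: a, t.
The least among these is t.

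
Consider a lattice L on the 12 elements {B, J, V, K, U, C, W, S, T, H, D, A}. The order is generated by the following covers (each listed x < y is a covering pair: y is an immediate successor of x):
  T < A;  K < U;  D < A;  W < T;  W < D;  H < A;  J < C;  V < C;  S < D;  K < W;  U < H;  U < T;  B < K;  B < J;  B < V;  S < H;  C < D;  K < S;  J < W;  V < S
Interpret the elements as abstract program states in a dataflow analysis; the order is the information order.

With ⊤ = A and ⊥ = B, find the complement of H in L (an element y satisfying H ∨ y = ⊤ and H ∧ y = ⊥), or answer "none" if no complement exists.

Need y with H ∨ y = A and H ∧ y = B.
Checking each element gives: J.

J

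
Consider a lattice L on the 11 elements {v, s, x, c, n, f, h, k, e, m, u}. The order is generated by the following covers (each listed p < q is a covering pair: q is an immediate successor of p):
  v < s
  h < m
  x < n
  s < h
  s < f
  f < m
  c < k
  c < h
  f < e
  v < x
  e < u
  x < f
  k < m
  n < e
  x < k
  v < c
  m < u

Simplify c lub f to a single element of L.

m

c ∨ f = m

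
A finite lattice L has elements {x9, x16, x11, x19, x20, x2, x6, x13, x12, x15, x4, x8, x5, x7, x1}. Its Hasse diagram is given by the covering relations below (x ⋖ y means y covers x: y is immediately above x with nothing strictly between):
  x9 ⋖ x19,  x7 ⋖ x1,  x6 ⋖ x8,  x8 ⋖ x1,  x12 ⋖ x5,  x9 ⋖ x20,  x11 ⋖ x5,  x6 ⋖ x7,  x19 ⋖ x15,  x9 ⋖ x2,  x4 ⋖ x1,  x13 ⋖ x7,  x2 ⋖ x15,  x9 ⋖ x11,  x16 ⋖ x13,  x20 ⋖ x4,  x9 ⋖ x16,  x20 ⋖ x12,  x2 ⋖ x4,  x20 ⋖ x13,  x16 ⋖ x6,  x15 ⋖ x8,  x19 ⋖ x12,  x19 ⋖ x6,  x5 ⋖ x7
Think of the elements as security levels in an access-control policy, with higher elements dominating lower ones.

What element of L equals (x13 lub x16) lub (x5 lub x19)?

x7

x13 ∨ x16 = x13
x5 ∨ x19 = x5
x13 ∨ x5 = x7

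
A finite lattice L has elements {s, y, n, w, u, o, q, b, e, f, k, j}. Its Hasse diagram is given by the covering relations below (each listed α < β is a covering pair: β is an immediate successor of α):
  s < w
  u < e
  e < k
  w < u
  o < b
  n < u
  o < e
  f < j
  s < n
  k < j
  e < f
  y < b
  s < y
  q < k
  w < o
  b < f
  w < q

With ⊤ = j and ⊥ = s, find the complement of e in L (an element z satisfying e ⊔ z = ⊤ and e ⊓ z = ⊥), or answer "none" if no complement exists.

For every candidate z, either e ∨ z ≠ j or e ∧ z ≠ s; no complement exists.

none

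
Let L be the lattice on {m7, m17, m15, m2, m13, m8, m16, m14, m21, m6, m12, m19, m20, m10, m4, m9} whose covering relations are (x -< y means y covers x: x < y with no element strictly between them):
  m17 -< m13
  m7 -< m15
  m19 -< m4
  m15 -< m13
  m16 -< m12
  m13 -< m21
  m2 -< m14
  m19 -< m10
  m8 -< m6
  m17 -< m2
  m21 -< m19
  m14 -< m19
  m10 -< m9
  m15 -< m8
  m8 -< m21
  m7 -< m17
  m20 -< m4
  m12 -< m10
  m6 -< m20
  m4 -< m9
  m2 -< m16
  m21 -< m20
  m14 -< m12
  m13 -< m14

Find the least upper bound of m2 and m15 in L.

m14

Common upper bounds of {m2, m15}: m10, m12, m14, m19, m4, m9.
The least among these is m14.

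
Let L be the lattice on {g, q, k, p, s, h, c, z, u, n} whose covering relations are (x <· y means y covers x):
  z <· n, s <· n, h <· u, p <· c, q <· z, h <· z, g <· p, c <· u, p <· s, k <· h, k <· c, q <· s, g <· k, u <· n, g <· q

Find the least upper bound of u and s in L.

Common upper bounds of {u, s}: n.
The least among these is n.

n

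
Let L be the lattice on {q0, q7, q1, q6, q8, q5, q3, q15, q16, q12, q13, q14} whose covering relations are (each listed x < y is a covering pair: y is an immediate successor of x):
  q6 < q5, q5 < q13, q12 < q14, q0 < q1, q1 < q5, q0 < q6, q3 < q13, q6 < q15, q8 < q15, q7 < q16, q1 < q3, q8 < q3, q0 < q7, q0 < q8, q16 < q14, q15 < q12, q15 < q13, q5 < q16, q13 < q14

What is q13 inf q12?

Common lower bounds of {q13, q12}: q0, q15, q6, q8.
The greatest among these is q15.

q15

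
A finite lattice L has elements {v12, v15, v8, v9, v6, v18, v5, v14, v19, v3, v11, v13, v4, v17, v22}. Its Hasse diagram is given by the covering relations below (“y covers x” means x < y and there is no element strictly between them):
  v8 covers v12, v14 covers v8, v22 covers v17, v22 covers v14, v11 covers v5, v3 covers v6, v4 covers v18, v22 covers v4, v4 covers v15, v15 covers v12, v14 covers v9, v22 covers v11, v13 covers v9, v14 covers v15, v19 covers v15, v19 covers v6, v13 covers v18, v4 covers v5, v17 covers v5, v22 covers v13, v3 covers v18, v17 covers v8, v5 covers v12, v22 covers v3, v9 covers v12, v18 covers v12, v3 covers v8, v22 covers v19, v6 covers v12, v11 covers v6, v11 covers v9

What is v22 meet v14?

Common lower bounds of {v22, v14}: v12, v14, v15, v8, v9.
The greatest among these is v14.

v14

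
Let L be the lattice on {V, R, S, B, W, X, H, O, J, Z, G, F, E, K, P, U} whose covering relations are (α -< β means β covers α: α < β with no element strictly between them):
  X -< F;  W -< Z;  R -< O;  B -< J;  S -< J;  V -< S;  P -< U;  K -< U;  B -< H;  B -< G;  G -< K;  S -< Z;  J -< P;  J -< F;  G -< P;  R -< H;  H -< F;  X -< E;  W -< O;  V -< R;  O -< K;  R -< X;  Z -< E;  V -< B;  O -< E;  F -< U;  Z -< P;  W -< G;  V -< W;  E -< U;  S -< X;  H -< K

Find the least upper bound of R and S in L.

Common upper bounds of {R, S}: E, F, U, X.
The least among these is X.

X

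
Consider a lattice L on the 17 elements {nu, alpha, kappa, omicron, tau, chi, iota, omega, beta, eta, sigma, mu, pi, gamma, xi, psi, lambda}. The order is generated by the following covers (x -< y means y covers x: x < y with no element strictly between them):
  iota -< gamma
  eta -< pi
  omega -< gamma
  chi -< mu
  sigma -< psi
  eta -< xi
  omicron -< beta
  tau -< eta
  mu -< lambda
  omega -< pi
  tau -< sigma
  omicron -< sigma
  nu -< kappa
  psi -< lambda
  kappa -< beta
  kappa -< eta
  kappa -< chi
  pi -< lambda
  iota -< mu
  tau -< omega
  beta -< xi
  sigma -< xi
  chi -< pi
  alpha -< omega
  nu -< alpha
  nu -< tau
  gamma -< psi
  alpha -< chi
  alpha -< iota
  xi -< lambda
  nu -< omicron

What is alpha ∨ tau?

omega

Common upper bounds of {alpha, tau}: gamma, lambda, omega, pi, psi.
The least among these is omega.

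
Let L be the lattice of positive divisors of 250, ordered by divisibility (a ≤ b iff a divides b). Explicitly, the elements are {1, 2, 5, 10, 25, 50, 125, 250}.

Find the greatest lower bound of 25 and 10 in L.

5

In the divisibility order, the meet is the greatest common divisor: gcd(25, 10) = 5.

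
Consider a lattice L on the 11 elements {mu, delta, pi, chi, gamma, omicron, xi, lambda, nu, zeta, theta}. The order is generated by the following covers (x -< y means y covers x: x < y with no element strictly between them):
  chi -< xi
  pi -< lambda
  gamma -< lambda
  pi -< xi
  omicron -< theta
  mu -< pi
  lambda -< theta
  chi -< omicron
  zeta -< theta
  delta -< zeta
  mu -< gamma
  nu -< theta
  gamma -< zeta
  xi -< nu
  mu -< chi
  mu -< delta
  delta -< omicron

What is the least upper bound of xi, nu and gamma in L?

theta

Common upper bounds of {xi, nu, gamma}: theta.
The least among these is theta.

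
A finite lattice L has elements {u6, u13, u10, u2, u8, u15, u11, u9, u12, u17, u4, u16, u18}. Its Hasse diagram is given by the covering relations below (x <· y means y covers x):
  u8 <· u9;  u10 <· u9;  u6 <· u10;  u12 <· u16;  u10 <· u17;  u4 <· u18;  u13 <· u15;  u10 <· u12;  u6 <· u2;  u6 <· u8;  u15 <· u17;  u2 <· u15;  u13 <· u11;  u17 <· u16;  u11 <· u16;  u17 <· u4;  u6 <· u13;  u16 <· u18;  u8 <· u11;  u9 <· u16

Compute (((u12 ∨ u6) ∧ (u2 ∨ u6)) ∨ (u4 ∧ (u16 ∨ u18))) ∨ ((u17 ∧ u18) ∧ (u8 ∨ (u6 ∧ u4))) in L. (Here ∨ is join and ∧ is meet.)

u12 ∨ u6 = u12
u2 ∨ u6 = u2
u12 ∧ u2 = u6
u16 ∨ u18 = u18
u4 ∧ u18 = u4
u6 ∨ u4 = u4
u17 ∧ u18 = u17
u6 ∧ u4 = u6
u8 ∨ u6 = u8
u17 ∧ u8 = u6
u4 ∨ u6 = u4

u4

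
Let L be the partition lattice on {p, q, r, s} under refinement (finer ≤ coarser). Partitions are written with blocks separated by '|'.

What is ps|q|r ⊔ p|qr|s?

Common upper bounds of {ps|q|r, p|qr|s}: pqrs, ps|qr.
The least among these is ps|qr.

ps|qr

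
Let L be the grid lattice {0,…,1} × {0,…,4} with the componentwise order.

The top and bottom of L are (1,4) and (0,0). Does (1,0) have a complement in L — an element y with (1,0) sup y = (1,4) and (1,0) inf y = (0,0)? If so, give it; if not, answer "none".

Need y with (1,0) ∨ y = (1,4) and (1,0) ∧ y = (0,0).
Checking each element gives: (0,4).

(0,4)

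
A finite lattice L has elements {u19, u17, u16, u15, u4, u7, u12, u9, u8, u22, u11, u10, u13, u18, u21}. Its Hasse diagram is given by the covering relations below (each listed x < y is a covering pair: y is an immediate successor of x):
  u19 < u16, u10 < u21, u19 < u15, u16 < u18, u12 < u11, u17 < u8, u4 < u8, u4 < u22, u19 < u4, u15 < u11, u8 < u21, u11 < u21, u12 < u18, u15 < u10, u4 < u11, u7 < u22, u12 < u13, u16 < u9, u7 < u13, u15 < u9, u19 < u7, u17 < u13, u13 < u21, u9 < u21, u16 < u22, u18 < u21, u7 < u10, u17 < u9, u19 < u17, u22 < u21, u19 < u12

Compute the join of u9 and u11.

Common upper bounds of {u9, u11}: u21.
The least among these is u21.

u21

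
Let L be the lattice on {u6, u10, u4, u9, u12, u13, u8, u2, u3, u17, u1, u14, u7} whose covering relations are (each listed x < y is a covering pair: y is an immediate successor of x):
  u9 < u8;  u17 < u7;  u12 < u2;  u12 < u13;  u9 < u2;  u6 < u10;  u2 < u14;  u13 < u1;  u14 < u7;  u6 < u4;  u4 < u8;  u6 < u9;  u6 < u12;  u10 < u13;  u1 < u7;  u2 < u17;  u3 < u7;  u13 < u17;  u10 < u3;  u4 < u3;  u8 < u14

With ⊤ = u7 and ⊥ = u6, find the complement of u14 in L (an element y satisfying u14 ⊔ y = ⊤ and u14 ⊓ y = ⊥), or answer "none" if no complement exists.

Need y with u14 ∨ y = u7 and u14 ∧ y = u6.
Checking each element gives: u10.

u10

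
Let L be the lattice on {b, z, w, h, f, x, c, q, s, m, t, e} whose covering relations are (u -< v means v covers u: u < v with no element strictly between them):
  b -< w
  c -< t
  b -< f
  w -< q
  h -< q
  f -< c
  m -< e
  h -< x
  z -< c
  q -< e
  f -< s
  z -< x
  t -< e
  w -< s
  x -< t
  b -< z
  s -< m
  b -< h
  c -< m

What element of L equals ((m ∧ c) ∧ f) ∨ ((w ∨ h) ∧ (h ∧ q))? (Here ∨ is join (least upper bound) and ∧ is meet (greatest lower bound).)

t

m ∧ c = c
c ∧ f = f
w ∨ h = q
h ∧ q = h
q ∧ h = h
f ∨ h = t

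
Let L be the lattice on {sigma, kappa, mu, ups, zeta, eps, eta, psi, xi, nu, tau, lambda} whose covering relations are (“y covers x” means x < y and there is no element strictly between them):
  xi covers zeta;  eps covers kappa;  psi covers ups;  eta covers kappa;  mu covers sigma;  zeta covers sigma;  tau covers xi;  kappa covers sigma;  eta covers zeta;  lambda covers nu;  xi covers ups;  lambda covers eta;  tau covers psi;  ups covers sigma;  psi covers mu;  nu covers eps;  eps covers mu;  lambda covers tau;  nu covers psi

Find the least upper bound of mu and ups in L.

psi

Common upper bounds of {mu, ups}: lambda, nu, psi, tau.
The least among these is psi.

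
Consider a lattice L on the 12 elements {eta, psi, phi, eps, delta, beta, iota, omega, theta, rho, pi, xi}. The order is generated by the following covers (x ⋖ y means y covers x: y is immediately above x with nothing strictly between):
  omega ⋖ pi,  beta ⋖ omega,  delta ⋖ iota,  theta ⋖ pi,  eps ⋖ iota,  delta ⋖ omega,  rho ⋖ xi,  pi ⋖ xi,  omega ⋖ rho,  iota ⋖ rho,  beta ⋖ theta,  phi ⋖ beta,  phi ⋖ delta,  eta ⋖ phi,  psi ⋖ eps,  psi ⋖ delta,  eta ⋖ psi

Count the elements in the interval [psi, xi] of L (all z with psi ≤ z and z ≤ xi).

The interval [psi, xi] = {delta, eps, iota, omega, pi, psi, rho, xi}, which has 8 elements.

8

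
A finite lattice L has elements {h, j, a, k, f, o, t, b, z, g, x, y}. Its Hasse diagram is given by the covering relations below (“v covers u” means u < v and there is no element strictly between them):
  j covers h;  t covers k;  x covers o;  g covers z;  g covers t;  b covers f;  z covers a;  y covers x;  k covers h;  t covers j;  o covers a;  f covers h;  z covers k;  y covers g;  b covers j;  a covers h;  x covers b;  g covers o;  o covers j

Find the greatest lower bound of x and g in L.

Common lower bounds of {x, g}: a, h, j, o.
The greatest among these is o.

o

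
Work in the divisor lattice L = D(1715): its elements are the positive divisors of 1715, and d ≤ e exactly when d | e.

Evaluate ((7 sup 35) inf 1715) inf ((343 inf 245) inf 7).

7 ∨ 35 = 35
35 ∧ 1715 = 35
343 ∧ 245 = 49
49 ∧ 7 = 7
35 ∧ 7 = 7

7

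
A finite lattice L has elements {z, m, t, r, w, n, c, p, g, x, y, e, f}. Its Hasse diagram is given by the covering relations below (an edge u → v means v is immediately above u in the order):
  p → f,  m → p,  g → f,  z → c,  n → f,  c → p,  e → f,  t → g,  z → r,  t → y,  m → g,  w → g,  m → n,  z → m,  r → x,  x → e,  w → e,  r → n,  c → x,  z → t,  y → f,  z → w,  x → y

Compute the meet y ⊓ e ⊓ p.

c

Common lower bounds of {y, e, p}: c, z.
The greatest among these is c.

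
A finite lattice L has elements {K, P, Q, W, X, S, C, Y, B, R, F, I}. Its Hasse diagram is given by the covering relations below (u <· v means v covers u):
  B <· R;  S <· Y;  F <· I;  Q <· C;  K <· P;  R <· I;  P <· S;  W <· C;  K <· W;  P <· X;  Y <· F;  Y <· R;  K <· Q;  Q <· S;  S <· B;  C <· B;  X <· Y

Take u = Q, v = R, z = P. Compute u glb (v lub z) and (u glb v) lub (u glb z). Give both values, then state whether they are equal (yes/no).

Q; Q; yes

v lub z = R, so u glb (v lub z) = Q glb R = Q.
u glb v = Q and u glb z = K, so (u glb v) lub (u glb z) = Q lub K = Q.
Equal: yes.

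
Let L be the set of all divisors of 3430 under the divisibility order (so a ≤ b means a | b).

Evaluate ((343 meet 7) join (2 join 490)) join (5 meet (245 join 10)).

490

343 ∧ 7 = 7
2 ∨ 490 = 490
7 ∨ 490 = 490
245 ∨ 10 = 490
5 ∧ 490 = 5
490 ∨ 5 = 490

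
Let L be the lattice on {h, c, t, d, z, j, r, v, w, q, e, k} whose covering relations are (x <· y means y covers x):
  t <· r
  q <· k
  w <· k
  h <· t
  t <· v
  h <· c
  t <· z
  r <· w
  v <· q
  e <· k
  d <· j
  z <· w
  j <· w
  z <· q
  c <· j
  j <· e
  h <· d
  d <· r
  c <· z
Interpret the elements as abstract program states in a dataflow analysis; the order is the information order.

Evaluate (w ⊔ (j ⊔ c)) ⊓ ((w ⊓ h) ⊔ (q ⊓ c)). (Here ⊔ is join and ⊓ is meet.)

c

j ∨ c = j
w ∨ j = w
w ∧ h = h
q ∧ c = c
h ∨ c = c
w ∧ c = c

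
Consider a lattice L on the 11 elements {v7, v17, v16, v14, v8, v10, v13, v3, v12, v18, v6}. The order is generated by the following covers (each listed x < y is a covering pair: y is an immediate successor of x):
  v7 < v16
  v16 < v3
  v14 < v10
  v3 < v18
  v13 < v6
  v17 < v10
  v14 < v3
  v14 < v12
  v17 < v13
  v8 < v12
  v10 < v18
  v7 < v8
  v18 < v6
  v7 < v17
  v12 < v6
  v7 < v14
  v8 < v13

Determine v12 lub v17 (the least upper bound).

Common upper bounds of {v12, v17}: v6.
The least among these is v6.

v6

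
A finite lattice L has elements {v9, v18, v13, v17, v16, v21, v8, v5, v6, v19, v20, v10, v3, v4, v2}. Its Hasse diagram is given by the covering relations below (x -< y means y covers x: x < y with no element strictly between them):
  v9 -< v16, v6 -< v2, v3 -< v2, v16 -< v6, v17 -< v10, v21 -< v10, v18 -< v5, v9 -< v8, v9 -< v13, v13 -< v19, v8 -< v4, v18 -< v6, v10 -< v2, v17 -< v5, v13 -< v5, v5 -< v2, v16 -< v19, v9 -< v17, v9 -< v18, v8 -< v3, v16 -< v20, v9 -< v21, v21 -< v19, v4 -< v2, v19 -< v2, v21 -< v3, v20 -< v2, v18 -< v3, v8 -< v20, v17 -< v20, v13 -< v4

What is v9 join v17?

v17

Common upper bounds of {v9, v17}: v10, v17, v2, v20, v5.
The least among these is v17.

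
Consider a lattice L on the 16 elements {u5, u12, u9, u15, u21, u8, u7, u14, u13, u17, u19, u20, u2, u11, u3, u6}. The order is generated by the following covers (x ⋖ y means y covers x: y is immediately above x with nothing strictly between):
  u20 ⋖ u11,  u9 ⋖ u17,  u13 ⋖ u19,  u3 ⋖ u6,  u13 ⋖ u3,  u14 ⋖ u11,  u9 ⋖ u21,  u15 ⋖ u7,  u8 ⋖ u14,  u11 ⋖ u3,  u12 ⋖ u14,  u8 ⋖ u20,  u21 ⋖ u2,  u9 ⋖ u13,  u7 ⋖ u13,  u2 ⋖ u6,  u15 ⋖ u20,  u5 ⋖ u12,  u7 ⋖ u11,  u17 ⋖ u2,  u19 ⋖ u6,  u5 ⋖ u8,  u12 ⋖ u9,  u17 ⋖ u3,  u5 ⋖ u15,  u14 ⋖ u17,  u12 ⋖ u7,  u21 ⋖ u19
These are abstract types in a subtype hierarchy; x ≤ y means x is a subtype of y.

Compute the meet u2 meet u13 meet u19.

u9

Common lower bounds of {u2, u13, u19}: u12, u5, u9.
The greatest among these is u9.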